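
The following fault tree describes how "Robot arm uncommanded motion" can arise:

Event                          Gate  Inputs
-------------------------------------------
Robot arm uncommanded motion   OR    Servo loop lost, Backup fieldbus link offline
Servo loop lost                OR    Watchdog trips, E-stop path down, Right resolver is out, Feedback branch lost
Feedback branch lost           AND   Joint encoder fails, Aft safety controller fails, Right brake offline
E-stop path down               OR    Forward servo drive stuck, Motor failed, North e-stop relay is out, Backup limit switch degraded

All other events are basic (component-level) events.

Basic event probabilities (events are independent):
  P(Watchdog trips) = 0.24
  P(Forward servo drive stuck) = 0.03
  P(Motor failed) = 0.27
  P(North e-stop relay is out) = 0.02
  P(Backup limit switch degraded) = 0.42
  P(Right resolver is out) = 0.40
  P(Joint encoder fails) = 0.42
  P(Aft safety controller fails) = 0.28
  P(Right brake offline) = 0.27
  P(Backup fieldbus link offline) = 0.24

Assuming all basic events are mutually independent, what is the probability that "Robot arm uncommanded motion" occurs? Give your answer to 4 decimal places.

0.8649

P(E-stop path down) [OR] = 1 − (1−0.03) × (1−0.27) × (1−0.02) × (1−0.42) = 0.597516
P(Feedback branch lost) [AND] = 0.42 × 0.28 × 0.27 = 0.031752
P(Servo loop lost) [OR] = 1 − (1−0.24) × (1−0.597516) × (1−0.40) × (1−0.031752) = 0.822295
P(Robot arm uncommanded motion) [OR] = 1 − (1−0.822295) × (1−0.24) = 0.864944
Rounded to 4 decimal places: P(Robot arm uncommanded motion) ≈ 0.8649.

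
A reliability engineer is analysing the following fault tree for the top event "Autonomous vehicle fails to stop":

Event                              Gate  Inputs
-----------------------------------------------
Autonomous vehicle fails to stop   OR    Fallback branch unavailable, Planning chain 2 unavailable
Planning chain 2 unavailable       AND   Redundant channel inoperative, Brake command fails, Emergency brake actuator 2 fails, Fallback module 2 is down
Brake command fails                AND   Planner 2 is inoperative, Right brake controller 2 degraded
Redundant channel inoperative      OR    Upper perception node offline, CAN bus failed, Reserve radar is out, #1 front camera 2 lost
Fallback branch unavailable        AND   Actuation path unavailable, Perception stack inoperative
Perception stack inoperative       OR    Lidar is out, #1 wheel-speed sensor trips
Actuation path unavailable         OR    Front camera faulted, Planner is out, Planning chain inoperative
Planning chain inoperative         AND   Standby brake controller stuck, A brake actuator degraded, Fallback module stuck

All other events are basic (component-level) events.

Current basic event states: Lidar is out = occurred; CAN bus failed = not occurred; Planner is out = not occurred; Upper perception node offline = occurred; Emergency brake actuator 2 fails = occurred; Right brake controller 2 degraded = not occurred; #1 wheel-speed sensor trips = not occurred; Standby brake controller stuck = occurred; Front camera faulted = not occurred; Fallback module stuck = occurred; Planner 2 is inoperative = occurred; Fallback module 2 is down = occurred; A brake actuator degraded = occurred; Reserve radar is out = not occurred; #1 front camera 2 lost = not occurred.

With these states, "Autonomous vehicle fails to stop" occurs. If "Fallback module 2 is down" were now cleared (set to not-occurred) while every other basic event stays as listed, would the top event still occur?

Counterfactual: set "Fallback module 2 is down" to not occurred.
Planning chain inoperative [AND]: Standby brake controller stuck=occurs, A brake actuator degraded=occurs, Fallback module stuck=occurs → all inputs occur → occurs.
Actuation path unavailable [OR]: Front camera faulted=not, Planner is out=not, Planning chain inoperative=occurs → at least one input occurs → occurs.
Perception stack inoperative [OR]: Lidar is out=occurs, #1 wheel-speed sensor trips=not → at least one input occurs → occurs.
Fallback branch unavailable [AND]: Actuation path unavailable=occurs, Perception stack inoperative=occurs → all inputs occur → occurs.
Redundant channel inoperative [OR]: Upper perception node offline=occurs, CAN bus failed=not, Reserve radar is out=not, #1 front camera 2 lost=not → at least one input occurs → occurs.
Brake command fails [AND]: Planner 2 is inoperative=occurs, Right brake controller 2 degraded=not → not all inputs occur → does not occur.
Planning chain 2 unavailable [AND]: Redundant channel inoperative=occurs, Brake command fails=not, Emergency brake actuator 2 fails=occurs, Fallback module 2 is down=not → not all inputs occur → does not occur.
Autonomous vehicle fails to stop [OR]: Fallback branch unavailable=occurs, Planning chain 2 unavailable=not → at least one input occurs → occurs.

Yes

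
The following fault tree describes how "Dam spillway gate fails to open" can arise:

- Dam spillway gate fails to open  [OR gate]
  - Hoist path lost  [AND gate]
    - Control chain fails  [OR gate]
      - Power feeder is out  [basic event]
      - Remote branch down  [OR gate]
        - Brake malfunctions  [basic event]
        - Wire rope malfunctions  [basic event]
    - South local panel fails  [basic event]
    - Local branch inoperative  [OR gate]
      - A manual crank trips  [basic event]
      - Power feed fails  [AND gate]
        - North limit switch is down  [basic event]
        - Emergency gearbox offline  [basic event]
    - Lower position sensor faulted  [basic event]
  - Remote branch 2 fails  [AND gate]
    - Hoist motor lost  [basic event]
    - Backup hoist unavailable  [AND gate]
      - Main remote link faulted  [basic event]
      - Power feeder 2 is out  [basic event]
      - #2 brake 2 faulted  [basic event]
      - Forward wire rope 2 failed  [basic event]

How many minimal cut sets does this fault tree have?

Remote branch down [OR]: union of children's cut sets → 2 cut set(s).
Control chain fails [OR]: union of children's cut sets → 3 cut set(s).
Power feed fails [AND]: one cut set from each child combined → 1 × 1 = 1 cut set(s).
Local branch inoperative [OR]: union of children's cut sets → 2 cut set(s).
Hoist path lost [AND]: one cut set from each child combined → 3 × 1 × 2 × 1 = 6 cut set(s).
Backup hoist unavailable [AND]: one cut set from each child combined → 1 × 1 × 1 × 1 = 1 cut set(s).
Remote branch 2 fails [AND]: one cut set from each child combined → 1 × 1 = 1 cut set(s).
Dam spillway gate fails to open [OR]: union of children's cut sets → 7 cut set(s).
Minimal cut sets: {A manual crank trips, Lower position sensor faulted, Power feeder is out, South local panel fails}; {Emergency gearbox offline, Lower position sensor faulted, North limit switch is down, Power feeder is out, South local panel fails}; {A manual crank trips, Brake malfunctions, Lower position sensor faulted, South local panel fails}; {Brake malfunctions, Emergency gearbox offline, Lower position sensor faulted, North limit switch is down, South local panel fails}; {A manual crank trips, Lower position sensor faulted, South local panel fails, Wire rope malfunctions}; {Emergency gearbox offline, Lower position sensor faulted, North limit switch is down, South local panel fails, Wire rope malfunctions}; {#2 brake 2 faulted, Forward wire rope 2 failed, Hoist motor lost, Main remote link faulted, Power feeder 2 is out}.

7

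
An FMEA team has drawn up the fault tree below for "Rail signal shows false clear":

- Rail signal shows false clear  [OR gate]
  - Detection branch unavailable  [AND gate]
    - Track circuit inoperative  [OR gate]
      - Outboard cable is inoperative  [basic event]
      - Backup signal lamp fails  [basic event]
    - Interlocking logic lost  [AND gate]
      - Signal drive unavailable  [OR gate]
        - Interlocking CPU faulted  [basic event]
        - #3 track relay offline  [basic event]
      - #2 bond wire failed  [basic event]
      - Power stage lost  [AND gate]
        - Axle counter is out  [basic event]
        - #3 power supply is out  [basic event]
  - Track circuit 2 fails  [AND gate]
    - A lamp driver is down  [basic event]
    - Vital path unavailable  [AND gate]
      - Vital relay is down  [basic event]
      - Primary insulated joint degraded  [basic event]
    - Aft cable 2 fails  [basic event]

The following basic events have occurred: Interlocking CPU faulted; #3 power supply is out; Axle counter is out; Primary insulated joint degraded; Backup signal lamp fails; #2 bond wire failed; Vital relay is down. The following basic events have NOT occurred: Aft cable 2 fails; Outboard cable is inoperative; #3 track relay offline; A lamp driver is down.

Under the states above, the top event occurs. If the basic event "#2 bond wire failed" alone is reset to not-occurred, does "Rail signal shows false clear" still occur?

Counterfactual: set "#2 bond wire failed" to not occurred.
Track circuit inoperative [OR]: Outboard cable is inoperative=not, Backup signal lamp fails=occurs → at least one input occurs → occurs.
Signal drive unavailable [OR]: Interlocking CPU faulted=occurs, #3 track relay offline=not → at least one input occurs → occurs.
Power stage lost [AND]: Axle counter is out=occurs, #3 power supply is out=occurs → all inputs occur → occurs.
Interlocking logic lost [AND]: Signal drive unavailable=occurs, #2 bond wire failed=not, Power stage lost=occurs → not all inputs occur → does not occur.
Detection branch unavailable [AND]: Track circuit inoperative=occurs, Interlocking logic lost=not → not all inputs occur → does not occur.
Vital path unavailable [AND]: Vital relay is down=occurs, Primary insulated joint degraded=occurs → all inputs occur → occurs.
Track circuit 2 fails [AND]: A lamp driver is down=not, Vital path unavailable=occurs, Aft cable 2 fails=not → not all inputs occur → does not occur.
Rail signal shows false clear [OR]: Detection branch unavailable=not, Track circuit 2 fails=not → no input occurs → does not occur.

No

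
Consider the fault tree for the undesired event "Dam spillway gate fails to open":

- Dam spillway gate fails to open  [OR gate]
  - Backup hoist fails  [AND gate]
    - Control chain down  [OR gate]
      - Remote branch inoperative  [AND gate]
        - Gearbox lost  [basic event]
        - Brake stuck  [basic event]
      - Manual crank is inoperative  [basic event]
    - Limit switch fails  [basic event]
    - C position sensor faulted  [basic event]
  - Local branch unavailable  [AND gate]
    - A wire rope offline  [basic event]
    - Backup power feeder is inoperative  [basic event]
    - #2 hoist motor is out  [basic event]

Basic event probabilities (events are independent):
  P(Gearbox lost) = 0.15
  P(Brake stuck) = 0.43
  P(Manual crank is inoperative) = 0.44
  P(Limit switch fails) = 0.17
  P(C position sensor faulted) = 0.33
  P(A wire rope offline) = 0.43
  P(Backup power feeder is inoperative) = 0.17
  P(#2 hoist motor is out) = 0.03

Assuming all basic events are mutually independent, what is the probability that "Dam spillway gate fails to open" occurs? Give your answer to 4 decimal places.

P(Remote branch inoperative) [AND] = 0.15 × 0.43 = 0.064500
P(Control chain down) [OR] = 1 − (1−0.064500) × (1−0.44) = 0.476120
P(Backup hoist fails) [AND] = 0.476120 × 0.17 × 0.33 = 0.026710
P(Local branch unavailable) [AND] = 0.43 × 0.17 × 0.03 = 0.002193
P(Dam spillway gate fails to open) [OR] = 1 − (1−0.026710) × (1−0.002193) = 0.028844
Rounded to 4 decimal places: P(Dam spillway gate fails to open) ≈ 0.0288.

0.0288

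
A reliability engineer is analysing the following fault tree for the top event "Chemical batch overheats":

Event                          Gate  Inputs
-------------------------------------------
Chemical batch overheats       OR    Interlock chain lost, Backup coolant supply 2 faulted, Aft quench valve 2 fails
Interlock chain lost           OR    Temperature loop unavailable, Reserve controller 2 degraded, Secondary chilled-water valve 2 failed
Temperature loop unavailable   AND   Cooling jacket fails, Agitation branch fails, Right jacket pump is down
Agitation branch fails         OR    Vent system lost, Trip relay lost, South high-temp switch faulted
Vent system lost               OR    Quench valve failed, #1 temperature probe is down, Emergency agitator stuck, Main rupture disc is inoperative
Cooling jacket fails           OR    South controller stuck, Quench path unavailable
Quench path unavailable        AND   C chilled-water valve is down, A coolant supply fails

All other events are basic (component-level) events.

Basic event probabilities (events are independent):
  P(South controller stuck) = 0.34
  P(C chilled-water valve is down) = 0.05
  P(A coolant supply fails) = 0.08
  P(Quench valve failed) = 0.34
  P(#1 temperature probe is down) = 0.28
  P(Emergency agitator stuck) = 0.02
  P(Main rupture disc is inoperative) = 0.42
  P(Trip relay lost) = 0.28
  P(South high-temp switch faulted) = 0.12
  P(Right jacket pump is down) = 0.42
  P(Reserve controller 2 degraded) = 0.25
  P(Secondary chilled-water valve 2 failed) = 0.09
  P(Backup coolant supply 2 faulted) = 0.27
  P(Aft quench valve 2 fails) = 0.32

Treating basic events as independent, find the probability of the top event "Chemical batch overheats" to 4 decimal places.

0.7016

P(Quench path unavailable) [AND] = 0.05 × 0.08 = 0.004000
P(Cooling jacket fails) [OR] = 1 − (1−0.34) × (1−0.004000) = 0.342640
P(Vent system lost) [OR] = 1 − (1−0.34) × (1−0.28) × (1−0.02) × (1−0.42) = 0.729896
P(Agitation branch fails) [OR] = 1 − (1−0.729896) × (1−0.28) × (1−0.12) = 0.828862
P(Temperature loop unavailable) [AND] = 0.342640 × 0.828862 × 0.42 = 0.119281
P(Interlock chain lost) [OR] = 1 − (1−0.119281) × (1−0.25) × (1−0.09) = 0.398909
P(Chemical batch overheats) [OR] = 1 − (1−0.398909) × (1−0.27) × (1−0.32) = 0.701618
Rounded to 4 decimal places: P(Chemical batch overheats) ≈ 0.7016.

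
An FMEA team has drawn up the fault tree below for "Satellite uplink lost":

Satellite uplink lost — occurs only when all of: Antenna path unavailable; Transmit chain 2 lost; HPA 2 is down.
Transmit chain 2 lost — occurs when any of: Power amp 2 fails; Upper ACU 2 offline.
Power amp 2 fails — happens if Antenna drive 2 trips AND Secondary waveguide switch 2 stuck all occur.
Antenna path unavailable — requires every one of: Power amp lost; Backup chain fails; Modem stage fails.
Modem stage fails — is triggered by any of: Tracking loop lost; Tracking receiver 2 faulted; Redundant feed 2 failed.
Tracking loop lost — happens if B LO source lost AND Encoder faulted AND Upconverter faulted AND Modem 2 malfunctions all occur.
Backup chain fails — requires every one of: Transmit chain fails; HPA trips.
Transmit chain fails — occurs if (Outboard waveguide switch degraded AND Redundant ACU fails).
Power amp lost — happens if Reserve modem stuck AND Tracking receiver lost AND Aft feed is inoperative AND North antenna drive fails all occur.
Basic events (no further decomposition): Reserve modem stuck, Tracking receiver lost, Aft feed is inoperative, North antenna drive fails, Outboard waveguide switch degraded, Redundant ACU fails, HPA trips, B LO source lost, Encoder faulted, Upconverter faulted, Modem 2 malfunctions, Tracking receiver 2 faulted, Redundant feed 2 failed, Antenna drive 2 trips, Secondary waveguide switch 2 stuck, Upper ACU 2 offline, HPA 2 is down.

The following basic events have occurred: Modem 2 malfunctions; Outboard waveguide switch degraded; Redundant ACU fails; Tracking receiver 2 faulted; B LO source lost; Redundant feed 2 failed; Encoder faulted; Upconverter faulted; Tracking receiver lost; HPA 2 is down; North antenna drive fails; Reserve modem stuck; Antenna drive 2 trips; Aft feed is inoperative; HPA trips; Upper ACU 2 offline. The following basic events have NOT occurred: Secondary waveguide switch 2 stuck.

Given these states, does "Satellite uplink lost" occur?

Yes

Power amp lost [AND]: Reserve modem stuck=occurs, Tracking receiver lost=occurs, Aft feed is inoperative=occurs, North antenna drive fails=occurs → all inputs occur → occurs.
Transmit chain fails [AND]: Outboard waveguide switch degraded=occurs, Redundant ACU fails=occurs → all inputs occur → occurs.
Backup chain fails [AND]: Transmit chain fails=occurs, HPA trips=occurs → all inputs occur → occurs.
Tracking loop lost [AND]: B LO source lost=occurs, Encoder faulted=occurs, Upconverter faulted=occurs, Modem 2 malfunctions=occurs → all inputs occur → occurs.
Modem stage fails [OR]: Tracking loop lost=occurs, Tracking receiver 2 faulted=occurs, Redundant feed 2 failed=occurs → at least one input occurs → occurs.
Antenna path unavailable [AND]: Power amp lost=occurs, Backup chain fails=occurs, Modem stage fails=occurs → all inputs occur → occurs.
Power amp 2 fails [AND]: Antenna drive 2 trips=occurs, Secondary waveguide switch 2 stuck=not → not all inputs occur → does not occur.
Transmit chain 2 lost [OR]: Power amp 2 fails=not, Upper ACU 2 offline=occurs → at least one input occurs → occurs.
Satellite uplink lost [AND]: Antenna path unavailable=occurs, Transmit chain 2 lost=occurs, HPA 2 is down=occurs → all inputs occur → occurs.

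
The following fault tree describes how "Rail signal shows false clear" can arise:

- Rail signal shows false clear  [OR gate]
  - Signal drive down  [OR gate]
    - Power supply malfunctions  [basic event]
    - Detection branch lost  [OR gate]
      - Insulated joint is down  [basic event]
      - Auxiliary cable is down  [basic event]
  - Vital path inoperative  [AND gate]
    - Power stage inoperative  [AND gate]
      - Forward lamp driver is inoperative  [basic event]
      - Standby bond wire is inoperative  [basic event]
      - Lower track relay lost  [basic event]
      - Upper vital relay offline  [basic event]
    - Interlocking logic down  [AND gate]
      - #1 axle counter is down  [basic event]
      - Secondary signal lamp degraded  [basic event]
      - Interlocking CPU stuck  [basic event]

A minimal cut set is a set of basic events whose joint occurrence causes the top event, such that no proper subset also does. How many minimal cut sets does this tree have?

Detection branch lost [OR]: union of children's cut sets → 2 cut set(s).
Signal drive down [OR]: union of children's cut sets → 3 cut set(s).
Power stage inoperative [AND]: one cut set from each child combined → 1 × 1 × 1 × 1 = 1 cut set(s).
Interlocking logic down [AND]: one cut set from each child combined → 1 × 1 × 1 = 1 cut set(s).
Vital path inoperative [AND]: one cut set from each child combined → 1 × 1 = 1 cut set(s).
Rail signal shows false clear [OR]: union of children's cut sets → 4 cut set(s).
Minimal cut sets: {Power supply malfunctions}; {Insulated joint is down}; {Auxiliary cable is down}; {#1 axle counter is down, Forward lamp driver is inoperative, Interlocking CPU stuck, Lower track relay lost, Secondary signal lamp degraded, Standby bond wire is inoperative, Upper vital relay offline}.

4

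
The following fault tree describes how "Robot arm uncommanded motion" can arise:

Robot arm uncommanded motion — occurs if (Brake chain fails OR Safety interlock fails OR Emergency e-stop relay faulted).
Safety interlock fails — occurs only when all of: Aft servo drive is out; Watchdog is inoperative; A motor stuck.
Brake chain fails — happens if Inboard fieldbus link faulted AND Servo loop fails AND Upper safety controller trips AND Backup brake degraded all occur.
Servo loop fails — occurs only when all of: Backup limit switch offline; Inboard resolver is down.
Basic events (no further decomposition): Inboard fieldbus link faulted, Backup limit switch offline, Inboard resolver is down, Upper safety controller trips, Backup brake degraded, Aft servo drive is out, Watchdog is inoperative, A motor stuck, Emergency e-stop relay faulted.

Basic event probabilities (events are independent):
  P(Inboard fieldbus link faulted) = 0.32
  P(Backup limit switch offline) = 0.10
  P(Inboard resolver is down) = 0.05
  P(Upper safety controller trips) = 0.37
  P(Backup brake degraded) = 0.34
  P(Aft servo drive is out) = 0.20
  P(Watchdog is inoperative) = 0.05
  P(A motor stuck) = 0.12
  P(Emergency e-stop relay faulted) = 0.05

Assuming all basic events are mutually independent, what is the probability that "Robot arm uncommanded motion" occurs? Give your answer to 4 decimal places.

P(Servo loop fails) [AND] = 0.10 × 0.05 = 0.005000
P(Brake chain fails) [AND] = 0.32 × 0.005000 × 0.37 × 0.34 = 0.000201
P(Safety interlock fails) [AND] = 0.20 × 0.05 × 0.12 = 0.001200
P(Robot arm uncommanded motion) [OR] = 1 − (1−0.000201) × (1−0.001200) × (1−0.05) = 0.051331
Rounded to 4 decimal places: P(Robot arm uncommanded motion) ≈ 0.0513.

0.0513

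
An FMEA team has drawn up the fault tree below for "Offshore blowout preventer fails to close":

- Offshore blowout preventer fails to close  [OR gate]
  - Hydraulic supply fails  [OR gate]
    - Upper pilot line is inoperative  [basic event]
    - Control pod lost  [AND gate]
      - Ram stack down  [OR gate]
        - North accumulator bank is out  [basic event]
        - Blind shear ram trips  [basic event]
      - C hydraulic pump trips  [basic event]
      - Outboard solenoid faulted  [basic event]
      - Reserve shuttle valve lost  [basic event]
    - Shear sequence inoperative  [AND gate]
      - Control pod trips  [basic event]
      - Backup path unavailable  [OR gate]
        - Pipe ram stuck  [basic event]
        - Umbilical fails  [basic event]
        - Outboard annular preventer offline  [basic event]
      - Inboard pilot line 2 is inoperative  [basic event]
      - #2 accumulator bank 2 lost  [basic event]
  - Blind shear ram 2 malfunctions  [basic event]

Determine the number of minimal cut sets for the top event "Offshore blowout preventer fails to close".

7

Ram stack down [OR]: union of children's cut sets → 2 cut set(s).
Control pod lost [AND]: one cut set from each child combined → 2 × 1 × 1 × 1 = 2 cut set(s).
Backup path unavailable [OR]: union of children's cut sets → 3 cut set(s).
Shear sequence inoperative [AND]: one cut set from each child combined → 1 × 3 × 1 × 1 = 3 cut set(s).
Hydraulic supply fails [OR]: union of children's cut sets → 6 cut set(s).
Offshore blowout preventer fails to close [OR]: union of children's cut sets → 7 cut set(s).
Minimal cut sets: {Upper pilot line is inoperative}; {C hydraulic pump trips, North accumulator bank is out, Outboard solenoid faulted, Reserve shuttle valve lost}; {Blind shear ram trips, C hydraulic pump trips, Outboard solenoid faulted, Reserve shuttle valve lost}; {#2 accumulator bank 2 lost, Control pod trips, Inboard pilot line 2 is inoperative, Pipe ram stuck}; {#2 accumulator bank 2 lost, Control pod trips, Inboard pilot line 2 is inoperative, Umbilical fails}; {#2 accumulator bank 2 lost, Control pod trips, Inboard pilot line 2 is inoperative, Outboard annular preventer offline}; {Blind shear ram 2 malfunctions}.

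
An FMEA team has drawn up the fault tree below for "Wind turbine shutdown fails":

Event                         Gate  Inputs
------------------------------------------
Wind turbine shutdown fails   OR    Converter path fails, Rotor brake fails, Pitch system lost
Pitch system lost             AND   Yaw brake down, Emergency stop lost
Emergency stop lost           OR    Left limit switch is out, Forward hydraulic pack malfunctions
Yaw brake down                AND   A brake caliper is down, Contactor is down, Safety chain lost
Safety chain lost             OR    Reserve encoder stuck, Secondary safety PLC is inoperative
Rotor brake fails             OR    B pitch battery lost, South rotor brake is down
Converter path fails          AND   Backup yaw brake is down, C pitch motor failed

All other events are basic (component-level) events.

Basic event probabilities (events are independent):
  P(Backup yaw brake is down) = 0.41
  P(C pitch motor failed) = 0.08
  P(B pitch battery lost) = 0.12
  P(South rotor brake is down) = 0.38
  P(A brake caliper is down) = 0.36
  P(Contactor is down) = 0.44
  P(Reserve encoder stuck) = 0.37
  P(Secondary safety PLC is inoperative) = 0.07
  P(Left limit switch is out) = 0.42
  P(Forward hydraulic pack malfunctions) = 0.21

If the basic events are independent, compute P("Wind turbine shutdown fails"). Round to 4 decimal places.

P(Converter path fails) [AND] = 0.41 × 0.08 = 0.032800
P(Rotor brake fails) [OR] = 1 − (1−0.12) × (1−0.38) = 0.454400
P(Safety chain lost) [OR] = 1 − (1−0.37) × (1−0.07) = 0.414100
P(Yaw brake down) [AND] = 0.36 × 0.44 × 0.414100 = 0.065593
P(Emergency stop lost) [OR] = 1 − (1−0.42) × (1−0.21) = 0.541800
P(Pitch system lost) [AND] = 0.065593 × 0.541800 = 0.035538
P(Wind turbine shutdown fails) [OR] = 1 − (1−0.032800) × (1−0.454400) × (1−0.035538) = 0.491049
Rounded to 4 decimal places: P(Wind turbine shutdown fails) ≈ 0.4910.

0.4910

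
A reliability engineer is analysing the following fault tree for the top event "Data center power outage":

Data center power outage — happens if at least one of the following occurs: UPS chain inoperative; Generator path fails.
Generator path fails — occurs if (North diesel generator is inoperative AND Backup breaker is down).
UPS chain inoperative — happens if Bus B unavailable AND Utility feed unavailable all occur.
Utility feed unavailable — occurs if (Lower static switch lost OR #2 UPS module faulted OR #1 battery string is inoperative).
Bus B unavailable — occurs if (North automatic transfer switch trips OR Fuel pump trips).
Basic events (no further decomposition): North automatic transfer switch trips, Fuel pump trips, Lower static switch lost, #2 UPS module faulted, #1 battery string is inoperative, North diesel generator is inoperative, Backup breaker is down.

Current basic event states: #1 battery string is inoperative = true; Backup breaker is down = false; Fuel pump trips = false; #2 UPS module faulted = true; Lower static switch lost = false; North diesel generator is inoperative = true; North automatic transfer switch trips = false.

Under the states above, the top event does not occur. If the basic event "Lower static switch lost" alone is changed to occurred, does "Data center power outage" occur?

No

Counterfactual: set "Lower static switch lost" to occurred.
Bus B unavailable [OR]: North automatic transfer switch trips=not, Fuel pump trips=not → no input occurs → does not occur.
Utility feed unavailable [OR]: Lower static switch lost=occurs, #2 UPS module faulted=occurs, #1 battery string is inoperative=occurs → at least one input occurs → occurs.
UPS chain inoperative [AND]: Bus B unavailable=not, Utility feed unavailable=occurs → not all inputs occur → does not occur.
Generator path fails [AND]: North diesel generator is inoperative=occurs, Backup breaker is down=not → not all inputs occur → does not occur.
Data center power outage [OR]: UPS chain inoperative=not, Generator path fails=not → no input occurs → does not occur.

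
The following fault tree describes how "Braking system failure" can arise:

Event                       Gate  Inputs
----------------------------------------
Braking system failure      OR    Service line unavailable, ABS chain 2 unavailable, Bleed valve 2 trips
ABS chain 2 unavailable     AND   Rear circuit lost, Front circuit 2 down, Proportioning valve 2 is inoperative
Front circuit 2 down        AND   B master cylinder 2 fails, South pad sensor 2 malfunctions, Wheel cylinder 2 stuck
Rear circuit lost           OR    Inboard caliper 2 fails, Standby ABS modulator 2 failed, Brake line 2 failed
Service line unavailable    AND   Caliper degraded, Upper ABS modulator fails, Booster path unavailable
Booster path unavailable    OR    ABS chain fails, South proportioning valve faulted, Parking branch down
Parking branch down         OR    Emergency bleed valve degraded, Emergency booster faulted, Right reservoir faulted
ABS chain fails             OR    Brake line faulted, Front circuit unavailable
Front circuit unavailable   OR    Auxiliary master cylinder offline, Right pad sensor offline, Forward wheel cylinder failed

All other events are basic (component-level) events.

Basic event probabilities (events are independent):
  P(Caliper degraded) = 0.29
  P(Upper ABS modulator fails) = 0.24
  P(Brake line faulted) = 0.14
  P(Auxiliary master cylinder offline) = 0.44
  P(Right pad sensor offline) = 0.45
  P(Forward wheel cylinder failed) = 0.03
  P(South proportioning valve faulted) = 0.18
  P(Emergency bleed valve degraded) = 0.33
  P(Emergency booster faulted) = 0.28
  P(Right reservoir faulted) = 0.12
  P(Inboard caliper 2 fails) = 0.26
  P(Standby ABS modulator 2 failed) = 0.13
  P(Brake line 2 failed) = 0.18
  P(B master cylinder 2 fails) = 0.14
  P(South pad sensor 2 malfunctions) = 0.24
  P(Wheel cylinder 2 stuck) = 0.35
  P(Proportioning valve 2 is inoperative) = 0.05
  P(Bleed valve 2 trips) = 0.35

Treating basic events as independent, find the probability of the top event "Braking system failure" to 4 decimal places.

P(Front circuit unavailable) [OR] = 1 − (1−0.44) × (1−0.45) × (1−0.03) = 0.701240
P(ABS chain fails) [OR] = 1 − (1−0.14) × (1−0.701240) = 0.743066
P(Parking branch down) [OR] = 1 − (1−0.33) × (1−0.28) × (1−0.12) = 0.575488
P(Booster path unavailable) [OR] = 1 − (1−0.743066) × (1−0.18) × (1−0.575488) = 0.910561
P(Service line unavailable) [AND] = 0.29 × 0.24 × 0.910561 = 0.063375
P(Rear circuit lost) [OR] = 1 − (1−0.26) × (1−0.13) × (1−0.18) = 0.472084
P(Front circuit 2 down) [AND] = 0.14 × 0.24 × 0.35 = 0.011760
P(ABS chain 2 unavailable) [AND] = 0.472084 × 0.011760 × 0.05 = 0.000278
P(Braking system failure) [OR] = 1 − (1−0.063375) × (1−0.000278) × (1−0.35) = 0.391363
Rounded to 4 decimal places: P(Braking system failure) ≈ 0.3914.

0.3914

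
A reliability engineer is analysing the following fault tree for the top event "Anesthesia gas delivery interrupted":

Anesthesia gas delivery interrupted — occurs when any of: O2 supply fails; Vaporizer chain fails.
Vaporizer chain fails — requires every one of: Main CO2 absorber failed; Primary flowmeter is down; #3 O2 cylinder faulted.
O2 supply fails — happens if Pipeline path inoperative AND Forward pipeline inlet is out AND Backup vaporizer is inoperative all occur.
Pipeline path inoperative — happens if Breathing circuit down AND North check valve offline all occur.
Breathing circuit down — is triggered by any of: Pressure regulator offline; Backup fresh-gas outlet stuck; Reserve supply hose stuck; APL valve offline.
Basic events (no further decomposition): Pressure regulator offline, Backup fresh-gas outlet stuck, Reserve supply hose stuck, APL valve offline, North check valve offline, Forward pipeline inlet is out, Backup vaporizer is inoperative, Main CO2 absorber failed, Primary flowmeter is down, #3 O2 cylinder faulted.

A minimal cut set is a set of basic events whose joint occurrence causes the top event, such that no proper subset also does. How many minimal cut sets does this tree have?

5

Breathing circuit down [OR]: union of children's cut sets → 4 cut set(s).
Pipeline path inoperative [AND]: one cut set from each child combined → 4 × 1 = 4 cut set(s).
O2 supply fails [AND]: one cut set from each child combined → 4 × 1 × 1 = 4 cut set(s).
Vaporizer chain fails [AND]: one cut set from each child combined → 1 × 1 × 1 = 1 cut set(s).
Anesthesia gas delivery interrupted [OR]: union of children's cut sets → 5 cut set(s).
Minimal cut sets: {Backup vaporizer is inoperative, Forward pipeline inlet is out, North check valve offline, Pressure regulator offline}; {Backup fresh-gas outlet stuck, Backup vaporizer is inoperative, Forward pipeline inlet is out, North check valve offline}; {Backup vaporizer is inoperative, Forward pipeline inlet is out, North check valve offline, Reserve supply hose stuck}; {APL valve offline, Backup vaporizer is inoperative, Forward pipeline inlet is out, North check valve offline}; {#3 O2 cylinder faulted, Main CO2 absorber failed, Primary flowmeter is down}.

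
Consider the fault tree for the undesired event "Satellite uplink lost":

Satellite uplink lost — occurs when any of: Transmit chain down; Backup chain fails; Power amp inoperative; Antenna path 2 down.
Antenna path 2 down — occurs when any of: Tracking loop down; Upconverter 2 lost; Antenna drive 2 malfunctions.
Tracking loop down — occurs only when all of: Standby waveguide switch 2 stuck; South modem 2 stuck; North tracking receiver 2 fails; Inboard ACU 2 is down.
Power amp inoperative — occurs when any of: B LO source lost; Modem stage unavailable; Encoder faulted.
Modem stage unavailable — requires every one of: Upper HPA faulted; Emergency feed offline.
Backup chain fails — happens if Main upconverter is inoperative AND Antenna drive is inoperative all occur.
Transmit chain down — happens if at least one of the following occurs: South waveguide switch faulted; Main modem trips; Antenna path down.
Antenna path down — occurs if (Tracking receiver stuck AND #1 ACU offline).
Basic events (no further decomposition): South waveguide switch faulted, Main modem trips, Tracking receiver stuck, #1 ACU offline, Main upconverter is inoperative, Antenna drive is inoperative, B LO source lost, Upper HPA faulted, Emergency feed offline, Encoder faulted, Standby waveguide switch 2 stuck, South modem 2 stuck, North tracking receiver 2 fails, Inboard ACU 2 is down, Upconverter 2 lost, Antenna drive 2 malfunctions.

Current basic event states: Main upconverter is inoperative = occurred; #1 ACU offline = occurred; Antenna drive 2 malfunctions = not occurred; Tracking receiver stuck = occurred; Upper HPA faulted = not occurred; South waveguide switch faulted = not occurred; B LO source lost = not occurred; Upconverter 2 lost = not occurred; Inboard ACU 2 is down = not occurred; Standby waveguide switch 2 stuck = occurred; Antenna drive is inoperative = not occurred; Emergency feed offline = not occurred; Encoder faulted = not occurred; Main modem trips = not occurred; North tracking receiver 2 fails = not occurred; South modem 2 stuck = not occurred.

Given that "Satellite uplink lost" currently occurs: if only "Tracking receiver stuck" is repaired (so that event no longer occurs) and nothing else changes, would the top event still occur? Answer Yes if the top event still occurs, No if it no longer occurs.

Counterfactual: set "Tracking receiver stuck" to not occurred.
Antenna path down [AND]: Tracking receiver stuck=not, #1 ACU offline=occurs → not all inputs occur → does not occur.
Transmit chain down [OR]: South waveguide switch faulted=not, Main modem trips=not, Antenna path down=not → no input occurs → does not occur.
Backup chain fails [AND]: Main upconverter is inoperative=occurs, Antenna drive is inoperative=not → not all inputs occur → does not occur.
Modem stage unavailable [AND]: Upper HPA faulted=not, Emergency feed offline=not → not all inputs occur → does not occur.
Power amp inoperative [OR]: B LO source lost=not, Modem stage unavailable=not, Encoder faulted=not → no input occurs → does not occur.
Tracking loop down [AND]: Standby waveguide switch 2 stuck=occurs, South modem 2 stuck=not, North tracking receiver 2 fails=not, Inboard ACU 2 is down=not → not all inputs occur → does not occur.
Antenna path 2 down [OR]: Tracking loop down=not, Upconverter 2 lost=not, Antenna drive 2 malfunctions=not → no input occurs → does not occur.
Satellite uplink lost [OR]: Transmit chain down=not, Backup chain fails=not, Power amp inoperative=not, Antenna path 2 down=not → no input occurs → does not occur.

No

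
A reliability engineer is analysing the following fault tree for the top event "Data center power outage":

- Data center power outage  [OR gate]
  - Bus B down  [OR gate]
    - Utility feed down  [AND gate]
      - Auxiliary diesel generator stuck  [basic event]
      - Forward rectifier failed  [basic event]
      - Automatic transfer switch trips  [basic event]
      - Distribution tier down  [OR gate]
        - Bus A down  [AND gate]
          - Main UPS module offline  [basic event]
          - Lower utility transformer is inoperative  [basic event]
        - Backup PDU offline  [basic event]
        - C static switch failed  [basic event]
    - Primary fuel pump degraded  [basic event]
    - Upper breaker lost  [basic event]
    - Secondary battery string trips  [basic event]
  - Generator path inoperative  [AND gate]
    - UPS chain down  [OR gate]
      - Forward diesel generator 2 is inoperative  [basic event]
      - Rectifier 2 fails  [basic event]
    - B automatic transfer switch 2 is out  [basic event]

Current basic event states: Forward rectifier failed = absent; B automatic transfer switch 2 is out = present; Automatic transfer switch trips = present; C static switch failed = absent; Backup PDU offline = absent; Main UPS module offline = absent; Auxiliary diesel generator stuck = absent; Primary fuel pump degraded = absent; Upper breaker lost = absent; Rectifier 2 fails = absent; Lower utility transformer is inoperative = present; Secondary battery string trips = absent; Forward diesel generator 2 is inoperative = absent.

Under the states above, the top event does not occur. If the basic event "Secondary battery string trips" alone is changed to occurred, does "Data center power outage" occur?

Counterfactual: set "Secondary battery string trips" to occurred.
Bus A down [AND]: Main UPS module offline=not, Lower utility transformer is inoperative=occurs → not all inputs occur → does not occur.
Distribution tier down [OR]: Bus A down=not, Backup PDU offline=not, C static switch failed=not → no input occurs → does not occur.
Utility feed down [AND]: Auxiliary diesel generator stuck=not, Forward rectifier failed=not, Automatic transfer switch trips=occurs, Distribution tier down=not → not all inputs occur → does not occur.
Bus B down [OR]: Utility feed down=not, Primary fuel pump degraded=not, Upper breaker lost=not, Secondary battery string trips=occurs → at least one input occurs → occurs.
UPS chain down [OR]: Forward diesel generator 2 is inoperative=not, Rectifier 2 fails=not → no input occurs → does not occur.
Generator path inoperative [AND]: UPS chain down=not, B automatic transfer switch 2 is out=occurs → not all inputs occur → does not occur.
Data center power outage [OR]: Bus B down=occurs, Generator path inoperative=not → at least one input occurs → occurs.

Yes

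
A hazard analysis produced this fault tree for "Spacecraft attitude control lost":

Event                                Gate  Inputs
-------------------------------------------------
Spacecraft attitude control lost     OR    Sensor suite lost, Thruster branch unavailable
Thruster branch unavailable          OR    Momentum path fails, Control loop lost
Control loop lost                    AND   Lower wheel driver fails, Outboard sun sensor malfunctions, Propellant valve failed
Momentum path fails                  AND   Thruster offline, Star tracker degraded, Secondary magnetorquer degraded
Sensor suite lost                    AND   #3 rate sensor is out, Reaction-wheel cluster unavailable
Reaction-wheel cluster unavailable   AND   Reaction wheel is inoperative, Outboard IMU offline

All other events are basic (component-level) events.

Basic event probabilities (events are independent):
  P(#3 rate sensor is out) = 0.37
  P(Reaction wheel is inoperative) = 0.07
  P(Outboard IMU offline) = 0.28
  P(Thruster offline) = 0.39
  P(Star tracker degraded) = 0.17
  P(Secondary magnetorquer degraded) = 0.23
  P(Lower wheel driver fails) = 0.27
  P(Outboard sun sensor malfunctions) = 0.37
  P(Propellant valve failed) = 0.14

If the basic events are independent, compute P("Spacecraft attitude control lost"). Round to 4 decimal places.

P(Reaction-wheel cluster unavailable) [AND] = 0.07 × 0.28 = 0.019600
P(Sensor suite lost) [AND] = 0.37 × 0.019600 = 0.007252
P(Momentum path fails) [AND] = 0.39 × 0.17 × 0.23 = 0.015249
P(Control loop lost) [AND] = 0.27 × 0.37 × 0.14 = 0.013986
P(Thruster branch unavailable) [OR] = 1 − (1−0.015249) × (1−0.013986) = 0.029022
P(Spacecraft attitude control lost) [OR] = 1 − (1−0.007252) × (1−0.029022) = 0.036064
Rounded to 4 decimal places: P(Spacecraft attitude control lost) ≈ 0.0361.

0.0361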